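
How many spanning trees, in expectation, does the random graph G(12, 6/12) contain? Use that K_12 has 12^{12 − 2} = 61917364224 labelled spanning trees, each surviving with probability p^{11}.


K_12 has 12^{12 − 2} = 61917364224 labelled spanning trees.
For each such spanning tree H, let X_H = 1 if all 11 edges of H are present in G. Then P[X_H = 1] = p^{11} = (1/2)^{11} = 1/2048.
By linearity: E[X] = Σ_H E[X_H] = 61917364224 · p^{11} = 61917364224 · 1/2048 = 30233088.
Numerically: E[X] ≈ 3.02e+07.

E[X] = 61917364224 · (1/2)^{11} = 30233088 ≈ 3.02e+07.


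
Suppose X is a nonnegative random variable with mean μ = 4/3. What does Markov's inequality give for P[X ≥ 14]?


μ = E[X] = 4/3, a = 14.
Markov: P[X ≥ 14] ≤ μ/a = (4/3)/14 = 2/21.
Numerically: ≈ 0.0952.
(Since a = 14 > μ = 1.3333, the bound 2/21 is < 1 and informative.)

P[X ≥ 14] ≤ 2/21 ≈ 0.0952.


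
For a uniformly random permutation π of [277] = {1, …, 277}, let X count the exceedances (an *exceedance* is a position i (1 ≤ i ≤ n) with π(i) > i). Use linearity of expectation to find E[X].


Write X = Σ_{i=1}^{277} X_i, where X_i = 1_{π(i) > i}.
For each fixed i, π(i) is uniform over {1, …, 277} (marginal of a uniform permutation), so P[π(i) > i] = (n − i)/n. Summing: Σ_{i=1}^{277} (n − i)/n = (0 + 1 + … + 276)/277 = 277(277 − 1)/(2·277) = (277 − 1)/2.
Hence E[X] = Σ_{i=1}^{277} (277 − i)/277 = 138 ≈ 138.000.

E[X] = 138 = 138.000.


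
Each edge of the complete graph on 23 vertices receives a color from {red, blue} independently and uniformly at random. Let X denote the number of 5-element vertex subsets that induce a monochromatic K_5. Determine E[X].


Let X = Σ_S X_S over the C(23, 5) = 33649 subsets S of size 5, where X_S = 1 if the K_5 on S is monochromatic.
For a fixed S, the K_5 on S has C(5, 2) = 10 edges. P[all 10 edges red] = (1/2)^10, and likewise for blue, so P[monochromatic] = 2·(1/2)^10 = 2^{1 − 10} = 1/512.
By linearity: E[X] = C(23, 5) · 2^{1 − 10} = 33649 · 1/512 = 33649/512.
Numerically: E[X] ≈ 65.720703.

E[X] = C(23,5)·2^(1−C(5,2)) = 33649/512 ≈ 65.720703.


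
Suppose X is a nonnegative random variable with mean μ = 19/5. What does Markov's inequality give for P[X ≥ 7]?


μ = E[X] = 19/5, a = 7.
Markov: P[X ≥ 7] ≤ μ/a = (19/5)/7 = 19/35.
Numerically: ≈ 0.5429.
(Since a = 7 > μ = 3.8000, the bound 19/35 is < 1 and informative.)

P[X ≥ 7] ≤ 19/35 ≈ 0.5429.


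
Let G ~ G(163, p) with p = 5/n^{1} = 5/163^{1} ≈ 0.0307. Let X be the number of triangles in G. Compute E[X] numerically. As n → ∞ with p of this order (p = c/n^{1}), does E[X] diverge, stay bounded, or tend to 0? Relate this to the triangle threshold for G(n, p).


Number of potential triangles: C(163, 3) = 708561.
Each occurs with probability p³ ≈ (0.0307)³ ≈ 2.88634e-05.
By linearity: E[X] = C(163, 3)·p³ ≈ 708561 · 2.88634e-05 ≈ 20.451.
Here α = 1, so p = 5/n is exactly at the triangle threshold p ~ 1/n. Asymptotically E[X] → c³/6 = 5³/6 = 125/6 ≈ 20.833, a bounded constant. In this regime the triangle count is asymptotically Poisson(c³/6).

E[X] ≈ 20.451; in regime p = Θ(1/n^{1}) E[X] stays bounded (at the triangle threshold p ~ 1/n).


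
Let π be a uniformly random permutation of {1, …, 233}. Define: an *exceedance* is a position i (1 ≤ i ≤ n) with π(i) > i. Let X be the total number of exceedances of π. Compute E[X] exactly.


Write X = Σ_{i=1}^{233} X_i, where X_i = 1_{π(i) > i}.
For each fixed i, π(i) is uniform over {1, …, 233} (marginal of a uniform permutation), so P[π(i) > i] = (n − i)/n. Summing: Σ_{i=1}^{233} (n − i)/n = (0 + 1 + … + 232)/233 = 233(233 − 1)/(2·233) = (233 − 1)/2.
Hence E[X] = Σ_{i=1}^{233} (233 − i)/233 = 116 ≈ 116.0000.

E[X] = 116 = 116.0000.


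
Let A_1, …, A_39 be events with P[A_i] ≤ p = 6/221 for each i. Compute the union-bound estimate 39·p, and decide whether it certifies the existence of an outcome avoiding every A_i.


Union bound: P[∪_{i=1}^{39} A_i] ≤ Σ_i P[A_i] ≤ 39·p = 39·(6/221) = 18/17.
Numerically: 18/17 ≈ 1.0588.
Is 18/17 < 1? NO.
Since the bound 18/17 is ≥ 1, the union bound is uninformative here; it does NOT by itself certify existence.

39·p = 18/17 ≈ 1.0588; existence NOT certified by the union bound.


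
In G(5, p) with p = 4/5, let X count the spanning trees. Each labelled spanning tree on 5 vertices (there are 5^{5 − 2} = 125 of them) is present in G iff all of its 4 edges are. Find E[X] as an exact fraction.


K_5 has 5^{5 − 2} = 125 labelled spanning trees.
For each such spanning tree H, let X_H = 1 if all 4 edges of H are present in G. Then P[X_H = 1] = p^{4} = (4/5)^{4} = 256/625.
By linearity: E[X] = Σ_H E[X_H] = 125 · p^{4} = 125 · 256/625 = 256/5.
Numerically: E[X] ≈ 51.2.

E[X] = 125 · (4/5)^{4} = 256/5 ≈ 51.2.


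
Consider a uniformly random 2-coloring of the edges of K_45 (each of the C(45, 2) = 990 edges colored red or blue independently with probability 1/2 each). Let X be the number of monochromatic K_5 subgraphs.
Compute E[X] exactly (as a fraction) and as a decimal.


Let X = Σ_S X_S over the C(45, 5) = 1221759 subsets S of size 5, where X_S = 1 if the K_5 on S is monochromatic.
For a fixed S, the K_5 on S has C(5, 2) = 10 edges. P[all 10 edges red] = (1/2)^10, and likewise for blue, so P[monochromatic] = 2·(1/2)^10 = 2^{1 − 10} = 1/512.
By linearity: E[X] = C(45, 5) · 2^{1 − 10} = 1221759 · 1/512 = 1221759/512.
Numerically: E[X] ≈ 2386.2480.

E[X] = C(45,5)·2^(1−C(5,2)) = 1221759/512 ≈ 2386.2480.


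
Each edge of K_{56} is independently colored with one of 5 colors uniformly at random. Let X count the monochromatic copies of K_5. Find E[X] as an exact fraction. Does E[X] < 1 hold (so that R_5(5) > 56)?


E[X] = C(56, 5) · 5^{1 − 10} = 3819816 · 5^{−9} = 3819816/1953125.
As a reduced fraction: E[X] = 3819816/1953125 ≈ 1.956.
Is E[X] < 1? NO.
Since E[X] ≥ 1, the first-moment bound is inconclusive at n = 56; it does NOT by itself certify R_5(5) > 56.

E[X] = 3819816/1953125 ≈ 1.956; E[X] ≥ 1; first-moment method inconclusive here.


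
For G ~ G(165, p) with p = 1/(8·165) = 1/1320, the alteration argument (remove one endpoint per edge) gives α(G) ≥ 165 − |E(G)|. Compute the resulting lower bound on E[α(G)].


E[|E(G)|] = C(165, 2)·p = 13530 · (1/1320) = 41/4.
E[α(G)] ≥ n − E[|E(G)|] = 165 − 41/4 = 619/4.
Numerically: ≈ 154.75000.
(This is only a lower bound; the true E[α(G)] may be larger.)

E[α(G)] ≥ 619/4 ≈ 154.75000.


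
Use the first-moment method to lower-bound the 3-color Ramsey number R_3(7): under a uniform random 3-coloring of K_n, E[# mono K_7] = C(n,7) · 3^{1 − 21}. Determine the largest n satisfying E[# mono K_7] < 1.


We need C(n, 7) · 3^{1 − 21} < 1, i.e. C(n, 7) < 3^{21 − 1} = 3486784401.
Check values of n near the boundary:
  n = 80: C(80, 7) = 3176716400; 3176716400 < 3486784401? YES
  n = 81: C(81, 7) = 3477216600; 3477216600 < 3486784401? YES
  n = 82: C(82, 7) = 3801756816; 3801756816 < 3486784401? NO
The largest n with C(n, 7) < 3486784401 is n = 81 (where E[X] = 42928600/43046721 ≈ 0.9973). Hence R_3(7) > 81, i.e. R_3(7) ≥ 82.

Largest n = 81; hence R_3(7) > 81.


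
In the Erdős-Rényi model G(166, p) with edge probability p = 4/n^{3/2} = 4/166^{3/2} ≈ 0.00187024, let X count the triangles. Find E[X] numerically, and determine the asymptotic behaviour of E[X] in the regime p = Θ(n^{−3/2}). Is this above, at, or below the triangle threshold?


Number of potential triangles: C(166, 3) = 748660.
Each occurs with probability p³ ≈ (0.00187024)³ ≈ 6.54174450e-09.
By linearity: E[X] = C(166, 3)·p³ ≈ 748660 · 6.54174450e-09 ≈ 0.004898.
Since α = 3/2 > 1, p = c/n^{3/2} = o(1/n) is below the triangle threshold p ~ 1/n. Asymptotically E[X] ~ (c³/6)·n^{3(1−α)} = (4³/6)·n^{-1.5} → 0, so by Markov's inequality G has no triangles w.h.p.

E[X] ≈ 0.004898; in regime p = Θ(1/n^{3/2}) E[X] tends to 0 (below the triangle threshold p ~ 1/n).


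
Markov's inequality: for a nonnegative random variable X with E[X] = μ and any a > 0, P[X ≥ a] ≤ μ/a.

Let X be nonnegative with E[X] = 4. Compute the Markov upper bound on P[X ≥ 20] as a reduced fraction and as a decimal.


μ = E[X] = 4, a = 20.
Markov: P[X ≥ 20] ≤ μ/a = (4)/20 = 1/5.
Numerically: ≈ 0.200000.
(Since a = 20 > μ = 4.000000, the bound 1/5 is < 1 and informative.)

P[X ≥ 20] ≤ 1/5 ≈ 0.200000.


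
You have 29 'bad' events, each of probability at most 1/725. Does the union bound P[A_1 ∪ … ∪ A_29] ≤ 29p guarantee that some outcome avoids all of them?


Union bound: P[∪_{i=1}^{29} A_i] ≤ Σ_i P[A_i] ≤ 29·p = 29·(1/725) = 1/25.
Numerically: 1/25 ≈ 0.04000.
Is 1/25 < 1? YES.
Since P[∪ A_i] ≤ 1/25 < 1, the complement has P[∩ A_i^c] ≥ 1 − 1/25 = 24/25 > 0, so some outcome avoids every A_i.

29·p = 1/25 ≈ 0.04000; existence CERTIFIED by the union bound.


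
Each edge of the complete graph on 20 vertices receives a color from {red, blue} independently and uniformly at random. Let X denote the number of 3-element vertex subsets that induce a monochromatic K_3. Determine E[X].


Let X = Σ_S X_S over the C(20, 3) = 1140 subsets S of size 3, where X_S = 1 if the K_3 on S is monochromatic.
For a fixed S, the K_3 on S has C(3, 2) = 3 edges. P[all 3 edges red] = (1/2)^3, and likewise for blue, so P[monochromatic] = 2·(1/2)^3 = 2^{1 − 3} = 1/4.
Summing: E[X] = C(20, 3) · 2^{1 − 3} = 1140 · 1/4 = 285.
Numerically: E[X] ≈ 285.000.

E[X] = C(20,3)·2^(1−C(3,2)) = 285 ≈ 285.000.


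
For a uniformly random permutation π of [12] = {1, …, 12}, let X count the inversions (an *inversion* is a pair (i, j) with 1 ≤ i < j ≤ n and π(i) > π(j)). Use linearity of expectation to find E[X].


Write X = Σ X_I over the C(12, 2) = 66 pairs i < j, with X_I the indicator of one inversion.
There are 66 indicators.
For each fixed pair i < j, the values π(i) and π(j) are two distinct elements of {1, …, 12} in uniformly random order; by symmetry P[π(i) > π(j)] = 1/2.
By linearity: E[X] = 66 · (1/2) = C(12, 2) · (1/2) = 66/2 = 33 ≈ 33.0000.

E[X] = 33 = 33.0000.


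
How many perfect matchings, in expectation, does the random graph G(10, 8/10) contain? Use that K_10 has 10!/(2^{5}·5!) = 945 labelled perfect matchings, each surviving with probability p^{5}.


K_10 has 10!/(2^{5}·5!) = 945 labelled perfect matchings.
For each such perfect matching H, let X_H = 1 if all 5 edges of H are present in G. Then P[X_H = 1] = p^{5} = (4/5)^{5} = 1024/3125.
By linearity: E[X] = Σ_H E[X_H] = 945 · p^{5} = 945 · 1024/3125 = 193536/625.
Numerically: E[X] ≈ 309.658.

E[X] = 945 · (4/5)^{5} = 193536/625 ≈ 309.658.


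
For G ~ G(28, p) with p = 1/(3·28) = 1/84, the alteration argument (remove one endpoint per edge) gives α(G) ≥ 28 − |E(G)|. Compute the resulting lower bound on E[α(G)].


E[|E(G)|] = C(28, 2)·p = 378 · (1/84) = 9/2.
E[α(G)] ≥ n − E[|E(G)|] = 28 − 9/2 = 47/2.
Numerically: ≈ 23.5000.
(This is only a lower bound; the true E[α(G)] may be larger.)

E[α(G)] ≥ 47/2 ≈ 23.5000.


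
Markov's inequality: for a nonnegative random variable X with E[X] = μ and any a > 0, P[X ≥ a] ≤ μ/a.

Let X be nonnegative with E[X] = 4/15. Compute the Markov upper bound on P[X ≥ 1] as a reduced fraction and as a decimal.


μ = E[X] = 4/15, a = 1.
Markov: P[X ≥ 1] ≤ μ/a = (4/15)/1 = 4/15.
Numerically: ≈ 0.267.
(Since a = 1 > μ = 0.267, the bound 4/15 is < 1 and informative.)

P[X ≥ 1] ≤ 4/15 ≈ 0.267.


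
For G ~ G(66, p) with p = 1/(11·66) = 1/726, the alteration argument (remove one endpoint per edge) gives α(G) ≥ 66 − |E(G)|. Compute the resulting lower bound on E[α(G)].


E[|E(G)|] = C(66, 2)·p = 2145 · (1/726) = 65/22.
E[α(G)] ≥ n − E[|E(G)|] = 66 − 65/22 = 1387/22.
Numerically: ≈ 63.045455.
(This is only a lower bound; the true E[α(G)] may be larger.)

E[α(G)] ≥ 1387/22 ≈ 63.045455.


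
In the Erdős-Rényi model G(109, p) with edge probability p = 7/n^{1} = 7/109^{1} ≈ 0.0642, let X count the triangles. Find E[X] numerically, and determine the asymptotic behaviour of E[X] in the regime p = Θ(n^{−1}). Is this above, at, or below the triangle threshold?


Number of potential triangles: C(109, 3) = 209934.
Each occurs with probability p³ ≈ (0.0642)³ ≈ 2.64859e-04.
By linearity: E[X] = C(109, 3)·p³ ≈ 209934 · 2.64859e-04 ≈ 55.603.
Here α = 1, so p = 7/n is exactly at the triangle threshold p ~ 1/n. Asymptotically E[X] → c³/6 = 7³/6 = 343/6 ≈ 57.167, a bounded constant. In this regime the triangle count is asymptotically Poisson(c³/6).

E[X] ≈ 55.603; in regime p = Θ(1/n^{1}) E[X] stays bounded (at the triangle threshold p ~ 1/n).


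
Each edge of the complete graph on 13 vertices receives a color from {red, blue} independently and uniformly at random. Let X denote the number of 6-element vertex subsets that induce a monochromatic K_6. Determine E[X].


Let X = Σ_S X_S over the C(13, 6) = 1716 subsets S of size 6, where X_S = 1 if the K_6 on S is monochromatic.
For a fixed S, the K_6 on S has C(6, 2) = 15 edges. P[all 15 edges red] = (1/2)^15, and likewise for blue, so P[monochromatic] = 2·(1/2)^15 = 2^{1 − 15} = 1/16384.
Summing: E[X] = C(13, 6) · 2^{1 − 15} = 1716 · 1/16384 = 429/4096.
Numerically: E[X] ≈ 0.10474.

E[X] = C(13,6)·2^(1−C(6,2)) = 429/4096 ≈ 0.10474.


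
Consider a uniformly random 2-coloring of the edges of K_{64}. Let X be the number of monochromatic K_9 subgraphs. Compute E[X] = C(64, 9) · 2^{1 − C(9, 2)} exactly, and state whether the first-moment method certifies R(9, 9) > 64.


E[X] = C(64, 9) · 2^{1 − 36} = 27540584512 · 2^{−35} = 27540584512/34359738368.
As a reduced fraction: E[X] = 430321633/536870912 ≈ 0.802.
Is E[X] < 1? YES.
Since E[X] < 1, there exists a 2-coloring of K_{64} with no monochromatic K_9; hence R(9, 9) > 64.

E[X] = 430321633/536870912 ≈ 0.802; E[X] < 1, so R(9, 9) > 64.


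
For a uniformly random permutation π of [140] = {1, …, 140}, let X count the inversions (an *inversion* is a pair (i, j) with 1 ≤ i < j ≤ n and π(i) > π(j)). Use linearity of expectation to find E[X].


Write X = Σ X_I over the C(140, 2) = 9730 pairs i < j, with X_I the indicator of one inversion.
There are 9730 indicators.
For each fixed pair i < j, the values π(i) and π(j) are two distinct elements of {1, …, 140} in uniformly random order; by symmetry P[π(i) > π(j)] = 1/2.
By linearity: E[X] = 9730 · (1/2) = C(140, 2) · (1/2) = 9730/2 = 4865 ≈ 4865.00000.

E[X] = 4865 = 4865.00000.


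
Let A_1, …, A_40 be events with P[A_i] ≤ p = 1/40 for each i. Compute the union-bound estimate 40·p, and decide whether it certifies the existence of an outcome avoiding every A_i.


Union bound: P[∪_{i=1}^{40} A_i] ≤ Σ_i P[A_i] ≤ 40·p = 40·(1/40) = 1.
Numerically: 1 ≈ 1.0000.
Is 1 < 1? NO.
Since the bound 1 is ≥ 1, the union bound is uninformative here; it does NOT by itself certify existence.

40·p = 1 ≈ 1.0000; existence NOT certified by the union bound.


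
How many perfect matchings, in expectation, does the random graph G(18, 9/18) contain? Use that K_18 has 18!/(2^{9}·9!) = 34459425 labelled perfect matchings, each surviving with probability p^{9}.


K_18 has 18!/(2^{9}·9!) = 34459425 labelled perfect matchings.
For each such perfect matching H, let X_H = 1 if all 9 edges of H are present in G. Then P[X_H = 1] = p^{9} = (1/2)^{9} = 1/512.
By linearity: E[X] = Σ_H E[X_H] = 34459425 · p^{9} = 34459425 · 1/512 = 34459425/512.
Numerically: E[X] ≈ 6.73e+04.

E[X] = 34459425 · (1/2)^{9} = 34459425/512 ≈ 6.73e+04.


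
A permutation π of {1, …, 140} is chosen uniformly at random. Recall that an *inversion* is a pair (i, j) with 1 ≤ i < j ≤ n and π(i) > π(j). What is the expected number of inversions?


Write X = Σ X_I over the C(140, 2) = 9730 pairs i < j, with X_I the indicator of one inversion.
There are 9730 indicators.
For each fixed pair i < j, the values π(i) and π(j) are two distinct elements of {1, …, 140} in uniformly random order; by symmetry P[π(i) > π(j)] = 1/2.
By linearity: E[X] = 9730 · (1/2) = C(140, 2) · (1/2) = 9730/2 = 4865 ≈ 4865.000.

E[X] = 4865 = 4865.000.


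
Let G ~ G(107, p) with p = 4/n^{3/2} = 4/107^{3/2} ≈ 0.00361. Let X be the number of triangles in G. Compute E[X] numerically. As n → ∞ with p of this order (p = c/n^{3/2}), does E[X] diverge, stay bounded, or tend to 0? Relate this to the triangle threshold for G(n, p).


Number of potential triangles: C(107, 3) = 198485.
Each occurs with probability p³ ≈ (0.00361)³ ≈ 4.72012e-08.
By linearity: E[X] = C(107, 3)·p³ ≈ 198485 · 4.72012e-08 ≈ 0.009.
Since α = 3/2 > 1, p = c/n^{3/2} = o(1/n) is below the triangle threshold p ~ 1/n. Asymptotically E[X] ~ (c³/6)·n^{3(1−α)} = (4³/6)·n^{-1.5} → 0, so by Markov's inequality G has no triangles w.h.p.

E[X] ≈ 0.009; in regime p = Θ(1/n^{3/2}) E[X] tends to 0 (below the triangle threshold p ~ 1/n).


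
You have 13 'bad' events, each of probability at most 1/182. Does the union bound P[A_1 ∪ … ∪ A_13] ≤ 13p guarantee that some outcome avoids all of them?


Union bound: P[∪_{i=1}^{13} A_i] ≤ Σ_i P[A_i] ≤ 13·p = 13·(1/182) = 1/14.
Numerically: 1/14 ≈ 0.0714.
Is 1/14 < 1? YES.
Since P[∪ A_i] ≤ 1/14 < 1, the complement has P[∩ A_i^c] ≥ 1 − 1/14 = 13/14 > 0, so some outcome avoids every A_i.

13·p = 1/14 ≈ 0.0714; existence CERTIFIED by the union bound.


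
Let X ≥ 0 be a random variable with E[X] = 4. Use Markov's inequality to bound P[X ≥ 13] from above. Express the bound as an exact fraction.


μ = E[X] = 4, a = 13.
Markov: P[X ≥ 13] ≤ μ/a = (4)/13 = 4/13.
Numerically: ≈ 0.30769.
(Since a = 13 > μ = 4.00000, the bound 4/13 is < 1 and informative.)

P[X ≥ 13] ≤ 4/13 ≈ 0.30769.


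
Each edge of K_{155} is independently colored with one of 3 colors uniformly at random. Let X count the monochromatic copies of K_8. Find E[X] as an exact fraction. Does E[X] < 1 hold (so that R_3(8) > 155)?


E[X] = C(155, 8) · 3^{1 − 28} = 6876747915675 · 3^{−27} = 6876747915675/7625597484987.
As a reduced fraction: E[X] = 2292249305225/2541865828329 ≈ 0.90180.
Is E[X] < 1? YES.
Since E[X] < 1, there exists a 3-coloring of K_{155} with no monochromatic K_8; hence R_3(8) > 155.

E[X] = 2292249305225/2541865828329 ≈ 0.90180; E[X] < 1, so R_3(8) > 155.


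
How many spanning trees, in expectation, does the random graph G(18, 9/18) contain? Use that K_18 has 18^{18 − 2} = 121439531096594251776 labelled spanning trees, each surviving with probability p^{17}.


K_18 has 18^{18 − 2} = 121439531096594251776 labelled spanning trees.
For each such spanning tree H, let X_H = 1 if all 17 edges of H are present in G. Then P[X_H = 1] = p^{17} = (1/2)^{17} = 1/131072.
By linearity: E[X] = Σ_H E[X_H] = 121439531096594251776 · p^{17} = 121439531096594251776 · 1/131072 = 1853020188851841/2.
Numerically: E[X] ≈ 9.265e+14.

E[X] = 121439531096594251776 · (1/2)^{17} = 1853020188851841/2 ≈ 9.265e+14.


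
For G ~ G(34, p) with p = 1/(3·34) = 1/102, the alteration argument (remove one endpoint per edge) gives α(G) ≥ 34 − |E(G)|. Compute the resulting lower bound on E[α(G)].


E[|E(G)|] = C(34, 2)·p = 561 · (1/102) = 11/2.
E[α(G)] ≥ n − E[|E(G)|] = 34 − 11/2 = 57/2.
Numerically: ≈ 28.500.
(This is only a lower bound; the true E[α(G)] may be larger.)

E[α(G)] ≥ 57/2 ≈ 28.500.


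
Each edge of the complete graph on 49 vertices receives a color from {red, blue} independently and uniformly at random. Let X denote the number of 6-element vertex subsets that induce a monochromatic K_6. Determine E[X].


Let X = Σ_S X_S over the C(49, 6) = 13983816 subsets S of size 6, where X_S = 1 if the K_6 on S is monochromatic.
For a fixed S, the K_6 on S has C(6, 2) = 15 edges. P[all 15 edges red] = (1/2)^15, and likewise for blue, so P[monochromatic] = 2·(1/2)^15 = 2^{1 − 15} = 1/16384.
Summing: E[X] = C(49, 6) · 2^{1 − 15} = 13983816 · 1/16384 = 1747977/2048.
Numerically: E[X] ≈ 853.50439.

E[X] = C(49,6)·2^(1−C(6,2)) = 1747977/2048 ≈ 853.50439.


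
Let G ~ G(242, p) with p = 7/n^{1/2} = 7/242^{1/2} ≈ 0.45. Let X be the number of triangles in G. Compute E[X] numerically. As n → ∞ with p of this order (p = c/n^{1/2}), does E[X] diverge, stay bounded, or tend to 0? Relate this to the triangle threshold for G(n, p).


Number of potential triangles: C(242, 3) = 2332880.
Each occurs with probability p³ ≈ (0.45)³ ≈ 9.11111e-02.
By linearity: E[X] = C(242, 3)·p³ ≈ 2332880 · 9.11111e-02 ≈ 212551.156.
Since α = 1/2 < 1, p = c/n^{1/2} ≫ 1/n is above the triangle threshold p ~ 1/n. Asymptotically E[X] ~ (c³/6)·n^{3(1−α)} = (7³/6)·n^{1.5} → ∞; triangles are abundant w.h.p.

E[X] ≈ 212551.156; in regime p = Θ(1/n^{1/2}) E[X] diverges (above the triangle threshold p ~ 1/n).


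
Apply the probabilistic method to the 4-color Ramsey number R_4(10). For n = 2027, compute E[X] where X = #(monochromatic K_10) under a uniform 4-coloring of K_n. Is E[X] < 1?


E[X] = C(2027, 10) · 4^{1 − 45} = 315586117401470604332341335 · 4^{−44} = 315586117401470604332341335/309485009821345068724781056.
As a reduced fraction: E[X] = 315586117401470604332341335/309485009821345068724781056 ≈ 1.019714.
Is E[X] < 1? NO.
Since E[X] ≥ 1, the first-moment bound is inconclusive at n = 2027; it does NOT by itself certify R_4(10) > 2027.

E[X] = 315586117401470604332341335/309485009821345068724781056 ≈ 1.019714; E[X] ≥ 1; first-moment method inconclusive here.


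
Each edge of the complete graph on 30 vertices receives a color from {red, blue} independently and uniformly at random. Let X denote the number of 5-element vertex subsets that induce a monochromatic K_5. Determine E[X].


Let X = Σ_S X_S over the C(30, 5) = 142506 subsets S of size 5, where X_S = 1 if the K_5 on S is monochromatic.
For a fixed S, the K_5 on S has C(5, 2) = 10 edges. P[all 10 edges red] = (1/2)^10, and likewise for blue, so P[monochromatic] = 2·(1/2)^10 = 2^{1 − 10} = 1/512.
By linearity: E[X] = C(30, 5) · 2^{1 − 10} = 142506 · 1/512 = 71253/256.
Numerically: E[X] ≈ 278.332.

E[X] = C(30,5)·2^(1−C(5,2)) = 71253/256 ≈ 278.332.


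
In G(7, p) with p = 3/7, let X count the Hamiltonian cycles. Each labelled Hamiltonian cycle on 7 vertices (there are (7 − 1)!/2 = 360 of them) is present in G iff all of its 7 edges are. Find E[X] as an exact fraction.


K_7 has (7 − 1)!/2 = 360 labelled Hamiltonian cycles.
For each such Hamiltonian cycle H, let X_H = 1 if all 7 edges of H are present in G. Then P[X_H = 1] = p^{7} = (3/7)^{7} = 2187/823543.
By linearity: E[X] = Σ_H E[X_H] = 360 · p^{7} = 360 · 2187/823543 = 787320/823543.
Numerically: E[X] ≈ 0.95602.

E[X] = 360 · (3/7)^{7} = 787320/823543 ≈ 0.95602.


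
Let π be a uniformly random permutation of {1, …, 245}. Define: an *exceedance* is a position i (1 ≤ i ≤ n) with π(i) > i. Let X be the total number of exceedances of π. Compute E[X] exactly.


Write X = Σ_{i=1}^{245} X_i, where X_i = 1_{π(i) > i}.
For each fixed i, π(i) is uniform over {1, …, 245} (marginal of a uniform permutation), so P[π(i) > i] = (n − i)/n. Summing: Σ_{i=1}^{245} (n − i)/n = (0 + 1 + … + 244)/245 = 245(245 − 1)/(2·245) = (245 − 1)/2.
Hence E[X] = Σ_{i=1}^{245} (245 − i)/245 = 122 ≈ 122.000.

E[X] = 122 = 122.000.


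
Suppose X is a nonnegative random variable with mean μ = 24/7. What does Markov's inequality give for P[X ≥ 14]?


μ = E[X] = 24/7, a = 14.
Markov: P[X ≥ 14] ≤ μ/a = (24/7)/14 = 12/49.
Numerically: ≈ 0.24490.
(Since a = 14 > μ = 3.42857, the bound 12/49 is < 1 and informative.)

P[X ≥ 14] ≤ 12/49 ≈ 0.24490.


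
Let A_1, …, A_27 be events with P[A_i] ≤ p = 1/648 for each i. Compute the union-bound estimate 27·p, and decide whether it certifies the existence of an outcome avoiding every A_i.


Union bound: P[∪_{i=1}^{27} A_i] ≤ Σ_i P[A_i] ≤ 27·p = 27·(1/648) = 1/24.
Numerically: 1/24 ≈ 0.0416667.
Is 1/24 < 1? YES.
Since P[∪ A_i] ≤ 1/24 < 1, the complement has P[∩ A_i^c] ≥ 1 − 1/24 = 23/24 > 0, so some outcome avoids every A_i.

27·p = 1/24 ≈ 0.0416667; existence CERTIFIED by the union bound.


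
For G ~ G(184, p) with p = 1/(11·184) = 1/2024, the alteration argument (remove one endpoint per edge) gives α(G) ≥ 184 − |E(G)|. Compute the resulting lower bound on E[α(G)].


E[|E(G)|] = C(184, 2)·p = 16836 · (1/2024) = 183/22.
E[α(G)] ≥ n − E[|E(G)|] = 184 − 183/22 = 3865/22.
Numerically: ≈ 175.682.
(This is only a lower bound; the true E[α(G)] may be larger.)

E[α(G)] ≥ 3865/22 ≈ 175.682.


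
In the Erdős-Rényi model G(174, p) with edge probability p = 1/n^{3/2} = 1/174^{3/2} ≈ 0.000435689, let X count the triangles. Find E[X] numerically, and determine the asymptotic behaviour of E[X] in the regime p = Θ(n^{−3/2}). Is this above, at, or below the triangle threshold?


Number of potential triangles: C(174, 3) = 862924.
Each occurs with probability p³ ≈ (0.000435689)³ ≈ 8.27043557e-11.
By linearity: E[X] = C(174, 3)·p³ ≈ 862924 · 8.27043557e-11 ≈ 0.000071.
Since α = 3/2 > 1, p = c/n^{3/2} = o(1/n) is below the triangle threshold p ~ 1/n. Asymptotically E[X] ~ (c³/6)·n^{3(1−α)} = (1³/6)·n^{-1.5} → 0, so by Markov's inequality G has no triangles w.h.p.

E[X] ≈ 0.000071; in regime p = Θ(1/n^{3/2}) E[X] tends to 0 (below the triangle threshold p ~ 1/n).


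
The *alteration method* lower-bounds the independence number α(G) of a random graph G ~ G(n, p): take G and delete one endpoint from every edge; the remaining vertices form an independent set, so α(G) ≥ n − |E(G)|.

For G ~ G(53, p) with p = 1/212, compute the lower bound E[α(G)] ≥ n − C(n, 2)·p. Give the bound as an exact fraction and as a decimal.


E[|E(G)|] = C(53, 2)·p = 1378 · (1/212) = 13/2.
E[α(G)] ≥ n − E[|E(G)|] = 53 − 13/2 = 93/2.
Numerically: ≈ 46.500000.
(This is only a lower bound; the true E[α(G)] may be larger.)

E[α(G)] ≥ 93/2 ≈ 46.500000.


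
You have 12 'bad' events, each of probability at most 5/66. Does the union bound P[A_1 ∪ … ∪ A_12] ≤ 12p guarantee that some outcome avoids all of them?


Union bound: P[∪_{i=1}^{12} A_i] ≤ Σ_i P[A_i] ≤ 12·p = 12·(5/66) = 10/11.
Numerically: 10/11 ≈ 0.9090909.
Is 10/11 < 1? YES.
Since P[∪ A_i] ≤ 10/11 < 1, the complement has P[∩ A_i^c] ≥ 1 − 10/11 = 1/11 > 0, so some outcome avoids every A_i.

12·p = 10/11 ≈ 0.9090909; existence CERTIFIED by the union bound.


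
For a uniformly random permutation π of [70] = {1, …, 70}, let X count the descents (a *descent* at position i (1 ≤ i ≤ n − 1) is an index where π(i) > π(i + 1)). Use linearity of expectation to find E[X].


Write X = Σ X_I over i = 1, …, 69, with X_I the indicator of one descent.
There are 69 indicators.
For each fixed i, the pair (π(i), π(i+1)) is a uniformly random ordered pair of distinct values from {1, …, 70}; by symmetry P[π(i) > π(i+1)] = 1/2.
By linearity: E[X] = 69 · (1/2) = (70 − 1) · (1/2) = 69/2 ≈ 34.500000.

E[X] = 69/2 = 34.500000.


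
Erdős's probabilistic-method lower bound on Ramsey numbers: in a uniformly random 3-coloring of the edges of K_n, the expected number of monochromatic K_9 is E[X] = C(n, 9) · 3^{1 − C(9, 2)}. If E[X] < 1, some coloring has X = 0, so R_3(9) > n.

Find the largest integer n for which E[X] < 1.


We need C(n, 9) · 3^{1 − 36} < 1, i.e. C(n, 9) < 3^{36 − 1} = 50031545098999707.
Check values of n near the boundary:
  n = 295: C(295, 9) = 41221140106119260; 41221140106119260 < 50031545098999707? YES
  n = 296: C(296, 9) = 42513789098994080; 42513789098994080 < 50031545098999707? YES
  n = 297: C(297, 9) = 43842345008337645; 43842345008337645 < 50031545098999707? YES
  n = 298: C(298, 9) = 45207677551849890; 45207677551849890 < 50031545098999707? YES
  n = 299: C(299, 9) = 46610674441390059; 46610674441390059 < 50031545098999707? YES
  n = 300: C(300, 9) = 48052241692154700; 48052241692154700 < 50031545098999707? YES
  n = 301: C(301, 9) = 49533303936090975; 49533303936090975 < 50031545098999707? YES
  n = 302: C(302, 9) = 51054804739588650; 51054804739588650 < 50031545098999707? NO
  n = 303: C(303, 9) = 52617706925494425; 52617706925494425 < 50031545098999707? NO
  n = 304: C(304, 9) = 54222992899492560; 54222992899492560 < 50031545098999707? NO
The largest n with C(n, 9) < 50031545098999707 is n = 301 (where E[X] = 16511101312030325/16677181699666569 ≈ 0.9900). Hence R_3(9) > 301, i.e. R_3(9) ≥ 302.

Largest n = 301; hence R_3(9) > 301.


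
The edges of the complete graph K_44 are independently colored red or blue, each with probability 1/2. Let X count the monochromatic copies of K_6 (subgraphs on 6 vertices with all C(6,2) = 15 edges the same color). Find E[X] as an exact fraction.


Let X = Σ_S X_S over the C(44, 6) = 7059052 subsets S of size 6, where X_S = 1 if the K_6 on S is monochromatic.
For a fixed S, the K_6 on S has C(6, 2) = 15 edges. P[all 15 edges red] = (1/2)^15, and likewise for blue, so P[monochromatic] = 2·(1/2)^15 = 2^{1 − 15} = 1/16384.
Summing: E[X] = C(44, 6) · 2^{1 − 15} = 7059052 · 1/16384 = 1764763/4096.
Numerically: E[X] ≈ 430.85034.

E[X] = C(44,6)·2^(1−C(6,2)) = 1764763/4096 ≈ 430.85034.


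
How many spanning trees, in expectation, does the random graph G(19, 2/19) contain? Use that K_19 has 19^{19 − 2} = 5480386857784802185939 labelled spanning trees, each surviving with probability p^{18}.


K_19 has 19^{19 − 2} = 5480386857784802185939 labelled spanning trees.
For each such spanning tree H, let X_H = 1 if all 18 edges of H are present in G. Then P[X_H = 1] = p^{18} = (2/19)^{18} = 262144/104127350297911241532841.
By linearity of expectation: E[X] = Σ_H E[X_H] = 5480386857784802185939 · p^{18} = 5480386857784802185939 · 262144/104127350297911241532841 = 262144/19.
Numerically: E[X] ≈ 13797.1.

E[X] = 5480386857784802185939 · (2/19)^{18} = 262144/19 ≈ 13797.1.


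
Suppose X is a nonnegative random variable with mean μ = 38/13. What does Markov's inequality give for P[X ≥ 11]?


μ = E[X] = 38/13, a = 11.
Markov: P[X ≥ 11] ≤ μ/a = (38/13)/11 = 38/143.
Numerically: ≈ 0.26573.
(Since a = 11 > μ = 2.92308, the bound 38/143 is < 1 and informative.)

P[X ≥ 11] ≤ 38/143 ≈ 0.26573.


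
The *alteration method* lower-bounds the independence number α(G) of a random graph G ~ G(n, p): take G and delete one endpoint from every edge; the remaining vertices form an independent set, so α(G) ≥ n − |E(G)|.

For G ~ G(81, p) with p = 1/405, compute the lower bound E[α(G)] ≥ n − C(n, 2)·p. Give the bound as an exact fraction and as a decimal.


E[|E(G)|] = C(81, 2)·p = 3240 · (1/405) = 8.
E[α(G)] ≥ n − E[|E(G)|] = 81 − 8 = 73.
Numerically: ≈ 73.00000.
(This is only a lower bound; the true E[α(G)] may be larger.)

E[α(G)] ≥ 73 ≈ 73.00000.


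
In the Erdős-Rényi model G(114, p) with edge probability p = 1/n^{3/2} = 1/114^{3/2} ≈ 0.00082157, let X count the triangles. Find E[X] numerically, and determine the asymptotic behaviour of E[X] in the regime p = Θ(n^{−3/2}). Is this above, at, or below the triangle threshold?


Number of potential triangles: C(114, 3) = 240464.
Each occurs with probability p³ ≈ (0.00082157)³ ≈ 5.5453399e-10.
By linearity: E[X] = C(114, 3)·p³ ≈ 240464 · 5.5453399e-10 ≈ 0.00013.
Since α = 3/2 > 1, p = c/n^{3/2} = o(1/n) is below the triangle threshold p ~ 1/n. Asymptotically E[X] ~ (c³/6)·n^{3(1−α)} = (1³/6)·n^{-1.5} → 0, so by Markov's inequality G has no triangles w.h.p.

E[X] ≈ 0.00013; in regime p = Θ(1/n^{3/2}) E[X] tends to 0 (below the triangle threshold p ~ 1/n).


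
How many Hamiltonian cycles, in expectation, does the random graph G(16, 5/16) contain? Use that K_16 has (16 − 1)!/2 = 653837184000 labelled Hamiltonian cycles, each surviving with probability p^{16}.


K_16 has (16 − 1)!/2 = 653837184000 labelled Hamiltonian cycles.
For each such Hamiltonian cycle H, let X_H = 1 if all 16 edges of H are present in G. Then P[X_H = 1] = p^{16} = (5/16)^{16} = 152587890625/18446744073709551616.
Summing the indicators: E[X] = Σ_H E[X_H] = 653837184000 · p^{16} = 653837184000 · 152587890625/18446744073709551616 = 97429332733154296875/18014398509481984.
Numerically: E[X] ≈ 5408.

E[X] = 653837184000 · (5/16)^{16} = 97429332733154296875/18014398509481984 ≈ 5408.


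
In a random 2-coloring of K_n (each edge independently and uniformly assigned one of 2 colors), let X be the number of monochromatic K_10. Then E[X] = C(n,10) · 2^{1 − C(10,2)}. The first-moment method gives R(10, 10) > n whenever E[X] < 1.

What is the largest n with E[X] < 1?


We need C(n, 10) · 2^{1 − 45} < 1, i.e. C(n, 10) < 2^{45 − 1} = 17592186044416.
Check values of n near the boundary:
  n = 97: C(97, 10) = 12576469727536; 12576469727536 < 17592186044416? YES
  n = 98: C(98, 10) = 14005614014756; 14005614014756 < 17592186044416? YES
  n = 99: C(99, 10) = 15579278510796; 15579278510796 < 17592186044416? YES
  n = 100: C(100, 10) = 17310309456440; 17310309456440 < 17592186044416? YES
  n = 101: C(101, 10) = 19212541264840; 19212541264840 < 17592186044416? NO
  n = 102: C(102, 10) = 21300860967540; 21300860967540 < 17592186044416? NO
  n = 103: C(103, 10) = 23591276125340; 23591276125340 < 17592186044416? NO
The largest n with C(n, 10) < 17592186044416 is n = 100 (where E[X] = 2163788682055/2199023255552 ≈ 0.9839772). Hence R(10, 10) > 100, i.e. R(10, 10) ≥ 101.

Largest n = 100; hence R(10, 10) > 100.


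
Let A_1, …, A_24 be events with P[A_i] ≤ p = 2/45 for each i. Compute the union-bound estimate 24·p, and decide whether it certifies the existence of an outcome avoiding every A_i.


Union bound: P[∪_{i=1}^{24} A_i] ≤ Σ_i P[A_i] ≤ 24·p = 24·(2/45) = 16/15.
Numerically: 16/15 ≈ 1.06667.
Is 16/15 < 1? NO.
Since the bound 16/15 is ≥ 1, the union bound is uninformative here; it does NOT by itself certify existence.

24·p = 16/15 ≈ 1.06667; existence NOT certified by the union bound.


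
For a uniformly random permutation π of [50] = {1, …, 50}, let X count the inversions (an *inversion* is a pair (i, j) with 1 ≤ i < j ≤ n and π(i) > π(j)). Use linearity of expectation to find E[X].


Write X = Σ X_I over the C(50, 2) = 1225 pairs i < j, with X_I the indicator of one inversion.
There are 1225 indicators.
For each fixed pair i < j, the values π(i) and π(j) are two distinct elements of {1, …, 50} in uniformly random order; by symmetry P[π(i) > π(j)] = 1/2.
By linearity: E[X] = 1225 · (1/2) = C(50, 2) · (1/2) = 1225/2 = 1225/2 ≈ 612.500.

E[X] = 1225/2 = 612.500.


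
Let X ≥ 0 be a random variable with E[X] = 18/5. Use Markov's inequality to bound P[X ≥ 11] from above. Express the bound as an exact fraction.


μ = E[X] = 18/5, a = 11.
Markov: P[X ≥ 11] ≤ μ/a = (18/5)/11 = 18/55.
Numerically: ≈ 0.3273.
(Since a = 11 > μ = 3.6000, the bound 18/55 is < 1 and informative.)

P[X ≥ 11] ≤ 18/55 ≈ 0.3273.


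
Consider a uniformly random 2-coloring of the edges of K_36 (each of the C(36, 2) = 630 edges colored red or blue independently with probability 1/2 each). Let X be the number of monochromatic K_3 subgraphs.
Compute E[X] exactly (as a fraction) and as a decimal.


Let X = Σ_S X_S over the C(36, 3) = 7140 subsets S of size 3, where X_S = 1 if the K_3 on S is monochromatic.
For a fixed S, the K_3 on S has C(3, 2) = 3 edges. P[all 3 edges red] = (1/2)^3, and likewise for blue, so P[monochromatic] = 2·(1/2)^3 = 2^{1 − 3} = 1/4.
By linearity of expectation: E[X] = C(36, 3) · 2^{1 − 3} = 7140 · 1/4 = 1785.
Numerically: E[X] ≈ 1785.0000.

E[X] = C(36,3)·2^(1−C(3,2)) = 1785 ≈ 1785.0000.


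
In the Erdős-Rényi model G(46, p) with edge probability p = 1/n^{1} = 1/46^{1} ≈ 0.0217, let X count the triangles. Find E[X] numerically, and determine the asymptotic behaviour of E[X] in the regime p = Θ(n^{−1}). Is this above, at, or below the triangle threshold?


Number of potential triangles: C(46, 3) = 15180.
Each occurs with probability p³ ≈ (0.0217)³ ≈ 1.02737e-05.
By linearity: E[X] = C(46, 3)·p³ ≈ 15180 · 1.02737e-05 ≈ 0.156.
Here α = 1, so p = 1/n is exactly at the triangle threshold p ~ 1/n. Asymptotically E[X] → c³/6 = 1³/6 = 1/6 ≈ 0.167, a bounded constant. In this regime the triangle count is asymptotically Poisson(c³/6).

E[X] ≈ 0.156; in regime p = Θ(1/n^{1}) E[X] stays bounded (at the triangle threshold p ~ 1/n).


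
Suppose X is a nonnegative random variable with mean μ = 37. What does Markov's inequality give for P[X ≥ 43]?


μ = E[X] = 37, a = 43.
Markov: P[X ≥ 43] ≤ μ/a = (37)/43 = 37/43.
Numerically: ≈ 0.86047.
(Since a = 43 > μ = 37.00000, the bound 37/43 is < 1 and informative.)

P[X ≥ 43] ≤ 37/43 ≈ 0.86047.


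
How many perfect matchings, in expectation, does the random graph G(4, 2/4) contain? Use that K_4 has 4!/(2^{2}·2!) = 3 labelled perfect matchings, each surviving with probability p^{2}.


K_4 has 4!/(2^{2}·2!) = 3 labelled perfect matchings.
For each such perfect matching H, let X_H = 1 if all 2 edges of H are present in G. Then P[X_H = 1] = p^{2} = (1/2)^{2} = 1/4.
By linearity: E[X] = Σ_H E[X_H] = 3 · p^{2} = 3 · 1/4 = 3/4.
Numerically: E[X] ≈ 0.75.

E[X] = 3 · (1/2)^{2} = 3/4 ≈ 0.75.


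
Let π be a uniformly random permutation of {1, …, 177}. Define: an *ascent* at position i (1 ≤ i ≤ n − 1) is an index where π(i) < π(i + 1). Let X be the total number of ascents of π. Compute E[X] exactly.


Write X = Σ X_I over i = 1, …, 176, with X_I the indicator of one ascent.
There are 176 indicators.
For each fixed i, the pair (π(i), π(i+1)) is a uniformly random ordered pair of distinct values from {1, …, 177}; by symmetry P[π(i) < π(i+1)] = 1/2.
By linearity: E[X] = 176 · (1/2) = (177 − 1) · (1/2) = 88 ≈ 88.000.

E[X] = 88 = 88.000.


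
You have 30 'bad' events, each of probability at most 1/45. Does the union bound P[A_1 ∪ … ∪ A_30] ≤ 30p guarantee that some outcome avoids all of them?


Union bound: P[∪_{i=1}^{30} A_i] ≤ Σ_i P[A_i] ≤ 30·p = 30·(1/45) = 2/3.
Numerically: 2/3 ≈ 0.667.
Is 2/3 < 1? YES.
Since P[∪ A_i] ≤ 2/3 < 1, the complement has P[∩ A_i^c] ≥ 1 − 2/3 = 1/3 > 0, so some outcome avoids every A_i.

30·p = 2/3 ≈ 0.667; existence CERTIFIED by the union bound.


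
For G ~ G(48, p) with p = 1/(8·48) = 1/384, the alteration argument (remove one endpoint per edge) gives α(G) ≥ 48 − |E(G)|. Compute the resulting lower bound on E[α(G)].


E[|E(G)|] = C(48, 2)·p = 1128 · (1/384) = 47/16.
E[α(G)] ≥ n − E[|E(G)|] = 48 − 47/16 = 721/16.
Numerically: ≈ 45.062500.
(This is only a lower bound; the true E[α(G)] may be larger.)

E[α(G)] ≥ 721/16 ≈ 45.062500.


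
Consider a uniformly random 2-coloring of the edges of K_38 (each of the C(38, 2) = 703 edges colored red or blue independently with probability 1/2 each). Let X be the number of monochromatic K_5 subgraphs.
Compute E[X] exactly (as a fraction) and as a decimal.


Let X = Σ_S X_S over the C(38, 5) = 501942 subsets S of size 5, where X_S = 1 if the K_5 on S is monochromatic.
For a fixed S, the K_5 on S has C(5, 2) = 10 edges. P[all 10 edges red] = (1/2)^10, and likewise for blue, so P[monochromatic] = 2·(1/2)^10 = 2^{1 − 10} = 1/512.
Summing: E[X] = C(38, 5) · 2^{1 − 10} = 501942 · 1/512 = 250971/256.
Numerically: E[X] ≈ 980.355469.

E[X] = C(38,5)·2^(1−C(5,2)) = 250971/256 ≈ 980.355469.


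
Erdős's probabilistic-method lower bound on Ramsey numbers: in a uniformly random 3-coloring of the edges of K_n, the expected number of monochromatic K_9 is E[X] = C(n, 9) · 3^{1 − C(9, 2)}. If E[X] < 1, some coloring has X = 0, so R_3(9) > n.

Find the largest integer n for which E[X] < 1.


We need C(n, 9) · 3^{1 − 36} < 1, i.e. C(n, 9) < 3^{36 − 1} = 50031545098999707.
Check values of n near the boundary:
  n = 295: C(295, 9) = 41221140106119260; 41221140106119260 < 50031545098999707? YES
  n = 296: C(296, 9) = 42513789098994080; 42513789098994080 < 50031545098999707? YES
  n = 297: C(297, 9) = 43842345008337645; 43842345008337645 < 50031545098999707? YES
  n = 298: C(298, 9) = 45207677551849890; 45207677551849890 < 50031545098999707? YES
  n = 299: C(299, 9) = 46610674441390059; 46610674441390059 < 50031545098999707? YES
  n = 300: C(300, 9) = 48052241692154700; 48052241692154700 < 50031545098999707? YES
  n = 301: C(301, 9) = 49533303936090975; 49533303936090975 < 50031545098999707? YES
  n = 302: C(302, 9) = 51054804739588650; 51054804739588650 < 50031545098999707? NO
The largest n with C(n, 9) < 50031545098999707 is n = 301 (where E[X] = 16511101312030325/16677181699666569 ≈ 0.9900415). Hence R_3(9) > 301, i.e. R_3(9) ≥ 302.

Largest n = 301; hence R_3(9) > 301.
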